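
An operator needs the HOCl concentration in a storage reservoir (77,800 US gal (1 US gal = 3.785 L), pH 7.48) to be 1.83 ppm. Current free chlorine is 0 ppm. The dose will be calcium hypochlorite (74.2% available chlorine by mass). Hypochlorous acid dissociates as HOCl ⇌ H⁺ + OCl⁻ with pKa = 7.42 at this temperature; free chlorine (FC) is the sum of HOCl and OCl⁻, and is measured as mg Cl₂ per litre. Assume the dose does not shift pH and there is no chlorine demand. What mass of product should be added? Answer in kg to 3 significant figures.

1.56 kg

Volume: 77,800 US gal × 3.785 L/gal = 294,473 L.
[OCl⁻]/[HOCl] = 10^(pH − pKa) = 10^(7.48 − 7.42) = 1.148; fraction as HOCl = 1/(1 + 1.148) = 0.4655.
Free chlorine required for 1.83 ppm HOCl: 1.83 / 0.4655 = 3.931 ppm.
FC to add: 3.931 − 0 = 3.931 mg/L as Cl₂.
Cl₂ equivalent: 3.931 mg/L × 294,473 L = 1158 g.
Product at 74.2% available Cl: 1158 / 0.742 = 1560 g.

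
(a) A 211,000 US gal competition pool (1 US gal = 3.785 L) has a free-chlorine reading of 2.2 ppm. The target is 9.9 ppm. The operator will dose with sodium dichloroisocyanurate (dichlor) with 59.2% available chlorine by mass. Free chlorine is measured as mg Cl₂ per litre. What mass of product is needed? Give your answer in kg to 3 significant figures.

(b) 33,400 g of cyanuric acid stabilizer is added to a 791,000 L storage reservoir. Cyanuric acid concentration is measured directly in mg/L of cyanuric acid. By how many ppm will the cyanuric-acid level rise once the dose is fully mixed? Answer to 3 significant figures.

(a) Volume: 211,000 US gal × 3.785 L/gal = 798,635 L.
(a) Chlorine deficit: 9.9 − 2.2 = 7.7 ppm = 7.7 mg/L as Cl₂.
(a) Cl₂ equivalent needed: 7.7 mg/L × 798,635 L = 6,149,000 mg = 6149 g.
(a) Product at 59.2% available chlorine: 6149 / 0.592 = 10,390 g.

(b) Rise: 33,400 g / 791,000 L × 1000 = 42.23 mg/L.

(a) 10.4 kg; (b) 42.2 ppm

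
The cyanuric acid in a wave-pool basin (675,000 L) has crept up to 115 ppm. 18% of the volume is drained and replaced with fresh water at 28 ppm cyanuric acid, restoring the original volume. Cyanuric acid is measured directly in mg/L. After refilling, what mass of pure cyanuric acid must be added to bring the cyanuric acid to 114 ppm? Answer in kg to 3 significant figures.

9.90 kg

After draining 18% and refilling: 115 × 0.82 + 28 × 0.18 = 99.34 ppm.
Deficit to target: 114 − 99.34 = 14.66 mg/L.
Mass: 14.66 mg/L × 675,000 L = 9895 g cyanuric acid.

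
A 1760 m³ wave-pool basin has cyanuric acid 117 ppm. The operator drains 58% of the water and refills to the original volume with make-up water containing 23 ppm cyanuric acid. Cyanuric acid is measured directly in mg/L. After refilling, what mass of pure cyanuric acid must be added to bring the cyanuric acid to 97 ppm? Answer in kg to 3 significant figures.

Volume: 1760 m³ = 1,760,000 L.
After draining 58% and refilling: 117 × 0.42 + 23 × 0.58 = 62.48 ppm.
Deficit to target: 97 − 62.48 = 34.52 mg/L.
Mass: 34.52 mg/L × 1,760,000 L = 60,760 g cyanuric acid.

60.8 kg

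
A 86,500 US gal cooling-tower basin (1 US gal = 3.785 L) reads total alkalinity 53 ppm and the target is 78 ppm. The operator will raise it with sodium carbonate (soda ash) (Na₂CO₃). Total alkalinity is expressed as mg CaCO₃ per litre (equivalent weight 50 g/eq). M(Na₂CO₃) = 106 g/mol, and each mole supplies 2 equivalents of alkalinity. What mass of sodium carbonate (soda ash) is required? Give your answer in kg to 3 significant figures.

Volume: 86,500 US gal × 3.785 L/gal = 327,402 L.
Alkalinity to add: (78 − 53) = 25 mg/L as CaCO₃ × 327,402 L = 8185 g as CaCO₃.
Equivalents: 8185 g ÷ 50 g/eq = 163.7 eq.
Each mole of Na₂CO₃ supplies 2 eq, so 163.7 / 2 = 81.85 mol.
Mass: 81.85 mol × 106 g/mol = 8676 g.

8.68 kg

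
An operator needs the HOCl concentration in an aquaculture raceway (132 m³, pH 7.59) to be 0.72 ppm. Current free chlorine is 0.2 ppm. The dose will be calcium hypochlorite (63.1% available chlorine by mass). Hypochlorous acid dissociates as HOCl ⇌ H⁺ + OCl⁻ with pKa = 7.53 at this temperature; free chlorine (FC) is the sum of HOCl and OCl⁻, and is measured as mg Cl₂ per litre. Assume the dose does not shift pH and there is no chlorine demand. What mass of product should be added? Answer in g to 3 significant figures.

282 g

Volume: 132 m³ = 132,000 L.
[OCl⁻]/[HOCl] = 10^(pH − pKa) = 10^(7.59 − 7.53) = 1.148; fraction as HOCl = 1/(1 + 1.148) = 0.4655.
Free chlorine required for 0.72 ppm HOCl: 0.72 / 0.4655 = 1.547 ppm.
FC to add: 1.547 − 0.2 = 1.347 mg/L as Cl₂.
Cl₂ equivalent: 1.347 mg/L × 132,000 L = 177.8 g.
Product at 63.1% available Cl: 177.8 / 0.631 = 281.7 g.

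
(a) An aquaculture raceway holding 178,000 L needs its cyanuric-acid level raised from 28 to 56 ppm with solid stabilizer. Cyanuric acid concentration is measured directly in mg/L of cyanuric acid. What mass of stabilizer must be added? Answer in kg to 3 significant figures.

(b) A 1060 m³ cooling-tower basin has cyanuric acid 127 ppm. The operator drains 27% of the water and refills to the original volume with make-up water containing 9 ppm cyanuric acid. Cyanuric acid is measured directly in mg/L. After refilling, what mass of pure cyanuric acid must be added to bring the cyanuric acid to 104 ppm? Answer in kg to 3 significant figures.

(a) 4.98 kg; (b) 9.39 kg

(a) CYA to add: (56 − 28) = 28 mg/L × 178,000 L = 4984 g cyanuric acid.

(b) Volume: 1060 m³ = 1,060,000 L.
(b) After draining 27% and refilling: 127 × 0.73 + 9 × 0.27 = 95.14 ppm.
(b) Deficit to target: 104 − 95.14 = 8.86 mg/L.
(b) Mass: 8.86 mg/L × 1,060,000 L = 9392 g cyanuric acid.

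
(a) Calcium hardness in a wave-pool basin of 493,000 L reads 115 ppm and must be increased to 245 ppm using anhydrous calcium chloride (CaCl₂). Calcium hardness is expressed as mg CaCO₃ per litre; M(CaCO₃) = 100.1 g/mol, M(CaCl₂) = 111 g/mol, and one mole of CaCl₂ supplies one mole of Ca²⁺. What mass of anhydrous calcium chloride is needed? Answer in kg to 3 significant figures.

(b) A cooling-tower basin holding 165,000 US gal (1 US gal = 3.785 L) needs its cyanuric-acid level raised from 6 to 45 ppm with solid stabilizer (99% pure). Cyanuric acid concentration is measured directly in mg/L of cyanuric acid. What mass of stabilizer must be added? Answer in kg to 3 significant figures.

(a) Hardness to add: (245 − 115) = 130 mg/L as CaCO₃ × 493,000 L = 64,090 g as CaCO₃.
(a) Moles of Ca²⁺ (1 mol Ca²⁺ ≡ 1 mol CaCO₃): 64,090 / 100.1 g/mol = 640.3 mol.
(a) Mass of CaCl₂: 640.3 × 111 = 71,070 g.

(b) Volume: 165,000 US gal × 3.785 L/gal = 624,525 L.
(b) CYA to add: (45 − 6) = 39 mg/L × 624,525 L = 24,360 g cyanuric acid.
(b) At 99% purity: 24,360 / 0.99 = 24,600 g product.

(a) 71.1 kg; (b) 24.6 kg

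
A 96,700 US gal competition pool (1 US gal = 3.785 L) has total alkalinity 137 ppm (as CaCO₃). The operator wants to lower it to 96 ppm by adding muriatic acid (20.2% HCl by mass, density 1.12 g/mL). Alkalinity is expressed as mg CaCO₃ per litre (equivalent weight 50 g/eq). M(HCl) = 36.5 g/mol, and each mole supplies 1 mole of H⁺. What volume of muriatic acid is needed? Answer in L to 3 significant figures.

Volume: 96,700 US gal × 3.785 L/gal = 366,010 L.
Alkalinity to neutralize: (137 − 96) = 41 mg/L as CaCO₃ × 366,010 L = 15,010 g as CaCO₃.
Equivalents of H⁺ required: 15,010 ÷ 50 g/eq = 300.1 eq = 300.1 mol HCl.
Mass of HCl: 300.1 × 36.5 = 10,950 g.
Mass of 20.2% solution: 10,950 / 0.202 = 54,230 g.
Volume: 54,230 g ÷ 1.12 g/mL = 48,420 mL.

48.4 L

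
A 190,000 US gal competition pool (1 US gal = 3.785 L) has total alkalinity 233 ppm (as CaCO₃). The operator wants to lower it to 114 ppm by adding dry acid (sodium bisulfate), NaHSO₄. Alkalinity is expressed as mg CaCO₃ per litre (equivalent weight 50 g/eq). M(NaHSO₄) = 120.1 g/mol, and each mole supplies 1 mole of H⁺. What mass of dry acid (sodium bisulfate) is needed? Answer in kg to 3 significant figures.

206 kg

Volume: 190,000 US gal × 3.785 L/gal = 719,150 L.
Alkalinity to neutralize: (233 − 114) = 119 mg/L as CaCO₃ × 719,150 L = 85,580 g as CaCO₃.
Equivalents of H⁺ required: 85,580 ÷ 50 g/eq = 1712 eq = 1712 mol NaHSO₄.
Mass of NaHSO₄: 1712 × 120.1 = 205,600 g.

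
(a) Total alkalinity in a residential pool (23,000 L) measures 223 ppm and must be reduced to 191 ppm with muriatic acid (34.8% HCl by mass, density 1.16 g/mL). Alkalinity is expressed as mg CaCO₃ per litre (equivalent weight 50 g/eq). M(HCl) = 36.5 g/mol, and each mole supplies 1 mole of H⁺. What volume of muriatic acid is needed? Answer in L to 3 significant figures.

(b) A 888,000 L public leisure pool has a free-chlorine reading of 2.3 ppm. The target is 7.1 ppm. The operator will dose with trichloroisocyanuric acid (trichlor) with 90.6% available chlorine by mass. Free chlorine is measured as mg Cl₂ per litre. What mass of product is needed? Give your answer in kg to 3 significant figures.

(a) 1.33 L; (b) 4.70 kg

(a) Alkalinity to neutralize: (223 − 191) = 32 mg/L as CaCO₃ × 23,000 L = 736 g as CaCO₃.
(a) Equivalents of H⁺ required: 736 ÷ 50 g/eq = 14.72 eq = 14.72 mol HCl.
(a) Mass of HCl: 14.72 × 36.5 = 537.3 g.
(a) Mass of 34.8% solution: 537.3 / 0.348 = 1544 g.
(a) Volume: 1544 g ÷ 1.16 g/mL = 1331 mL.

(b) Chlorine deficit: 7.1 − 2.3 = 4.8 ppm = 4.8 mg/L as Cl₂.
(b) Cl₂ equivalent needed: 4.8 mg/L × 888,000 L = 4,262,000 mg = 4262 g.
(b) Product at 90.6% available chlorine: 4262 / 0.906 = 4705 g.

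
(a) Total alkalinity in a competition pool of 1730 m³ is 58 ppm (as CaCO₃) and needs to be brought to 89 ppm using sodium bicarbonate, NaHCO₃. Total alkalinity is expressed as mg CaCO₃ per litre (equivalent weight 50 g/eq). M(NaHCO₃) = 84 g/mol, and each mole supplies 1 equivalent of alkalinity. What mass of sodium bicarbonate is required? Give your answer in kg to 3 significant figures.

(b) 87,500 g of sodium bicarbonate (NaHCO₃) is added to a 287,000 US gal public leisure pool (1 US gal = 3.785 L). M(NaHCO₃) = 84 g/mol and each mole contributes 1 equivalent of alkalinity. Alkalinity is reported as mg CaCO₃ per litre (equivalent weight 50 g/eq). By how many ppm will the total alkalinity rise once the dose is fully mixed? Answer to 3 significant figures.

(a) Volume: 1730 m³ = 1,730,000 L.
(a) Alkalinity to add: (89 − 58) = 31 mg/L as CaCO₃ × 1,730,000 L = 53,630 g as CaCO₃.
(a) Equivalents: 53,630 g ÷ 50 g/eq = 1073 eq.
(a) NaHCO₃ supplies 1 eq per mole → 1073 mol.
(a) Mass: 1073 mol × 84 g/mol = 90,100 g.

(b) Volume: 287,000 US gal × 3.785 L/gal = 1,086,295 L.
(b) Moles of NaHCO₃: 87,500 g ÷ 84 g/mol = 1042 mol → 1042 eq of alkalinity.
(b) As CaCO₃: 1042 eq × 50 g/eq = 52,080 g.
(b) Rise: 52,080 g / 1,086,295 L × 1000 = 47.95 mg/L.

(a) 90.1 kg; (b) 47.9 ppm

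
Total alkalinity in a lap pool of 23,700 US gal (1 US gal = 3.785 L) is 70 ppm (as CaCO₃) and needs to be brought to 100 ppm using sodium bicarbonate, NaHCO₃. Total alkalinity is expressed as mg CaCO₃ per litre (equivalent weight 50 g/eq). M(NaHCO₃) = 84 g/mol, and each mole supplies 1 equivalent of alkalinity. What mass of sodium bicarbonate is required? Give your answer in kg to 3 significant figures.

4.52 kg

Volume: 23,700 US gal × 3.785 L/gal = 89,704 L.
Alkalinity to add: (100 − 70) = 30 mg/L as CaCO₃ × 89,704 L = 2691 g as CaCO₃.
Equivalents: 2691 g ÷ 50 g/eq = 53.82 eq.
NaHCO₃ supplies 1 eq per mole → 53.82 mol.
Mass: 53.82 mol × 84 g/mol = 4521 g.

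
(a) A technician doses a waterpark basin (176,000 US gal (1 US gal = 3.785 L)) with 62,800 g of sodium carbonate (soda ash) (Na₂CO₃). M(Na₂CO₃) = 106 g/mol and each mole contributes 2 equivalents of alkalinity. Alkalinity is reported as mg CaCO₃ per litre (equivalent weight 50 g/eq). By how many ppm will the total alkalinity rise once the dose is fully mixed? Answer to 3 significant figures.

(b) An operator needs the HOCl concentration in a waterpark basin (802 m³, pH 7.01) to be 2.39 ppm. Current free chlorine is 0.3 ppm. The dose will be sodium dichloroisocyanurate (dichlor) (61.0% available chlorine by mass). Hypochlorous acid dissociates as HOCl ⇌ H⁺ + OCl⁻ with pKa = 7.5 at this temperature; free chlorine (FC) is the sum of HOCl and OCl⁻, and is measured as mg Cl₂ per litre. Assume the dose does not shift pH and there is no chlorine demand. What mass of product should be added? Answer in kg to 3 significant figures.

(a) Volume: 176,000 US gal × 3.785 L/gal = 666,160 L.
(a) Moles of Na₂CO₃: 62,800 g ÷ 106 g/mol = 592.5 mol → 1185 eq of alkalinity.
(a) As CaCO₃: 1185 eq × 50 g/eq = 59,250 g.
(a) Rise: 59,250 g / 666,160 L × 1000 = 88.94 mg/L.

(b) Volume: 802 m³ = 802,000 L.
(b) [OCl⁻]/[HOCl] = 10^(pH − pKa) = 10^(7.01 − 7.5) = 0.3236; fraction as HOCl = 1/(1 + 0.3236) = 0.7555.
(b) Free chlorine required for 2.39 ppm HOCl: 2.39 / 0.7555 = 3.163 ppm.
(b) FC to add: 3.163 − 0.3 = 2.863 mg/L as Cl₂.
(b) Cl₂ equivalent: 2.863 mg/L × 802,000 L = 2296 g.
(b) Product at 61.0% available Cl: 2296 / 0.61 = 3765 g.

(a) 88.9 ppm; (b) 3.76 kg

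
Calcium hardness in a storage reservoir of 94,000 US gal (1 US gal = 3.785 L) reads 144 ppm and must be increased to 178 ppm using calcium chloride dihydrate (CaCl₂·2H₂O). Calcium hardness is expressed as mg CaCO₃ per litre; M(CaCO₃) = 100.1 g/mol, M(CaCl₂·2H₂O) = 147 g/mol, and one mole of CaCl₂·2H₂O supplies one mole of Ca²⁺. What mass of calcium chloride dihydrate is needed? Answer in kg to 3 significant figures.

17.8 kg

Volume: 94,000 US gal × 3.785 L/gal = 355,790 L.
Hardness to add: (178 − 144) = 34 mg/L as CaCO₃ × 355,790 L = 12,100 g as CaCO₃.
Moles of Ca²⁺ (1 mol Ca²⁺ ≡ 1 mol CaCO₃): 12,100 / 100.1 g/mol = 120.8 mol.
Mass of CaCl₂·2H₂O: 120.8 × 147 = 17,760 g.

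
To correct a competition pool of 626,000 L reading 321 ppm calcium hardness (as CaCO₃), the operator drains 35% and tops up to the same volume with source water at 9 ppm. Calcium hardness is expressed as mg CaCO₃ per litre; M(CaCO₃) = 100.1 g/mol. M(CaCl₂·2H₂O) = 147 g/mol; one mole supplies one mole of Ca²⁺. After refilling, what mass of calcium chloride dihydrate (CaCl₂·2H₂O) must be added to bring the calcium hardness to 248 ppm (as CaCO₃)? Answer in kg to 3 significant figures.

33.3 kg

After draining 35% and refilling: 321 × 0.65 + 9 × 0.35 = 211.8 ppm.
Deficit to target: 248 − 211.8 = 36.2 mg/L.
As CaCO₃: 36.2 mg/L × 626,000 L = 22,660 g; ÷ 100.1 = 226.4 mol Ca²⁺.
Mass: 226.4 × 147 = 33,280 g.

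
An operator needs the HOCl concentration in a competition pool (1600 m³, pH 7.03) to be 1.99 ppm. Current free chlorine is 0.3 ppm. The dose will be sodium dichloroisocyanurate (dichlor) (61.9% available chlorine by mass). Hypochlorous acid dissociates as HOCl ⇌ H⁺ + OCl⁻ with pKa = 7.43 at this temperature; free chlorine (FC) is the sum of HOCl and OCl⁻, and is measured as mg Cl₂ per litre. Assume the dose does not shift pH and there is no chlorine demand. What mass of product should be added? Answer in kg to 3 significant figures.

6.42 kg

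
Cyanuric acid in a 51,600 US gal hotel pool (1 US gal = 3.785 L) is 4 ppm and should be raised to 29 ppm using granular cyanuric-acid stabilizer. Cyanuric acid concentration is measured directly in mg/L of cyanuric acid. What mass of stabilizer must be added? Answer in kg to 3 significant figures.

4.88 kg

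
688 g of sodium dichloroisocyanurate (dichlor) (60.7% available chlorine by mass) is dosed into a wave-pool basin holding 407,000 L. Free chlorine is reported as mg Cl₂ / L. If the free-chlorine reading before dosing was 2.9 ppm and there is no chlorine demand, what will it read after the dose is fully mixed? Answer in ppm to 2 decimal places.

Available chlorine delivered: 688 g × 0.607 = 417.6 g as Cl₂.
Concentration rise: 417.6 g / 407,000 L = 1.026 mg/L = 1.03 ppm.
Final FC: 2.9 + 1.03 = 3.93 ppm.

3.93 ppm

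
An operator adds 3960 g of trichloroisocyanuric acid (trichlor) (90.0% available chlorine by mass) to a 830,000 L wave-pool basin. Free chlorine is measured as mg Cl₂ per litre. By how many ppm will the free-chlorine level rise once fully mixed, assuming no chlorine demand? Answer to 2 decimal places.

4.29 ppm

Available chlorine delivered: 3960 g × 0.9 = 3564 g as Cl₂.
Concentration rise: 3564 g / 830,000 L = 4.294 mg/L = 4.29 ppm.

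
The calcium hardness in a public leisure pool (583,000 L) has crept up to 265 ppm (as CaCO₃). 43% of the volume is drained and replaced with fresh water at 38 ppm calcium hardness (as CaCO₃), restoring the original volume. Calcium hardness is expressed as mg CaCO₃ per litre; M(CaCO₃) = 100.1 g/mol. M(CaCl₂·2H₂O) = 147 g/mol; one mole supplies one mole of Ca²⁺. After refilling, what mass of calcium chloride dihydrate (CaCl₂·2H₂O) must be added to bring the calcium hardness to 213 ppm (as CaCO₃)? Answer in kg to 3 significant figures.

After draining 43% and refilling: 265 × 0.57 + 38 × 0.43 = 167.39 ppm.
Deficit to target: 213 − 167.39 = 45.61 mg/L.
As CaCO₃: 45.61 mg/L × 583,000 L = 26,590 g; ÷ 100.1 = 265.6 mol Ca²⁺.
Mass: 265.6 × 147 = 39,050 g.

39.0 kg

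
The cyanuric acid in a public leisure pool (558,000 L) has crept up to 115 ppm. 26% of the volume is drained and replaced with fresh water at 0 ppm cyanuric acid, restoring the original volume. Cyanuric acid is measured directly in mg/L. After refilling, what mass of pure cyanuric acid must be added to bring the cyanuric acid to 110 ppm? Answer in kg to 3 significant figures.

After draining 26% and refilling: 115 × 0.74 + 0 × 0.26 = 85.1 ppm.
Deficit to target: 110 − 85.1 = 24.9 mg/L.
Mass: 24.9 mg/L × 558,000 L = 13,890 g cyanuric acid.

13.9 kg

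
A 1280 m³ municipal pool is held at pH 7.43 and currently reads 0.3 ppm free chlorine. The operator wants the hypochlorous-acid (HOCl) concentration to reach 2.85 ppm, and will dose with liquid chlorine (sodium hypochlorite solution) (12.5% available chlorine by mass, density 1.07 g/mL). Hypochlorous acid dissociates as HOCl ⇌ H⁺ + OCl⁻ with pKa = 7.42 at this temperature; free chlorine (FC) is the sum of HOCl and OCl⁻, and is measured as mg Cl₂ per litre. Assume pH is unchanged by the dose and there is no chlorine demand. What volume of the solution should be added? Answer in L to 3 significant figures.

52.3 L

Volume: 1280 m³ = 1,280,000 L.
[OCl⁻]/[HOCl] = 10^(pH − pKa) = 10^(7.43 − 7.42) = 1.023; fraction as HOCl = 1/(1 + 1.023) = 0.4942.
Free chlorine required for 2.85 ppm HOCl: 2.85 / 0.4942 = 5.766 ppm.
FC to add: 5.766 − 0.3 = 5.466 mg/L as Cl₂.
Cl₂ equivalent: 5.466 mg/L × 1,280,000 L = 6997 g.
Product at 12.5% available Cl: 6997 / 0.125 = 55,980 g.
Volume: 55,980 g ÷ 1.07 g/mL = 52,310 mL.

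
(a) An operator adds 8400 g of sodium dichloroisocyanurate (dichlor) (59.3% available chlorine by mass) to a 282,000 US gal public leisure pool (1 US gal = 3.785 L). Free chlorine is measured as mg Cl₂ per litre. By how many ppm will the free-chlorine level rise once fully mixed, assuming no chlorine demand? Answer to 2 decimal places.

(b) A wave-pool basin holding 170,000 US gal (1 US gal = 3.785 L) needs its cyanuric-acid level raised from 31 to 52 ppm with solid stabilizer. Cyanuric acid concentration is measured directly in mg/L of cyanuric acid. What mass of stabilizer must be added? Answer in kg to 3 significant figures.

(a) 4.67 ppm; (b) 13.5 kg

(a) Volume: 282,000 US gal × 3.785 L/gal = 1,067,370 L.
(a) Available chlorine delivered: 8400 g × 0.593 = 4981 g as Cl₂.
(a) Concentration rise: 4981 g / 1,067,370 L = 4.667 mg/L = 4.67 ppm.

(b) Volume: 170,000 US gal × 3.785 L/gal = 643,450 L.
(b) CYA to add: (52 − 31) = 21 mg/L × 643,450 L = 13,510 g cyanuric acid.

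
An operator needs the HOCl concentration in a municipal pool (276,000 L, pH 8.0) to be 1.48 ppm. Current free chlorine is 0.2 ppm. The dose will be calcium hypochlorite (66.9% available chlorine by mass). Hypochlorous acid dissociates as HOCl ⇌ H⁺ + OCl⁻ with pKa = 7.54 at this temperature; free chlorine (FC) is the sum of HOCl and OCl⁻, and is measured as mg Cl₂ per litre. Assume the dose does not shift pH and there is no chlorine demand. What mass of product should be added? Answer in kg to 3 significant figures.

2.29 kg

[OCl⁻]/[HOCl] = 10^(pH − pKa) = 10^(8.0 − 7.54) = 2.884; fraction as HOCl = 1/(1 + 2.884) = 0.2575.
Free chlorine required for 1.48 ppm HOCl: 1.48 / 0.2575 = 5.748 ppm.
FC to add: 5.748 − 0.2 = 5.548 mg/L as Cl₂.
Cl₂ equivalent: 5.548 mg/L × 276,000 L = 1531 g.
Product at 66.9% available Cl: 1531 / 0.669 = 2289 g.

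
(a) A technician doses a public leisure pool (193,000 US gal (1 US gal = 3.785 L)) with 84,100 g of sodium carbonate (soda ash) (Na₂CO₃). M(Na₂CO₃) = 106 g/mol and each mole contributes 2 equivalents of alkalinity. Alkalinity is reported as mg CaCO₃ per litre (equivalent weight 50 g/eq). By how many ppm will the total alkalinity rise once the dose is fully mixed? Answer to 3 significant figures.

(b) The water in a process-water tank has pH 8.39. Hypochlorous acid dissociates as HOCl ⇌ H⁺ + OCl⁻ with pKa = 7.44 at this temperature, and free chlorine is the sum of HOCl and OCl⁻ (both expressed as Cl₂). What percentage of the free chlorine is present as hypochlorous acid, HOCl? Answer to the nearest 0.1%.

(a) 109 ppm; (b) 10.1%

(a) Volume: 193,000 US gal × 3.785 L/gal = 730,505 L.
(a) Moles of Na₂CO₃: 84,100 g ÷ 106 g/mol = 793.4 mol → 1587 eq of alkalinity.
(a) As CaCO₃: 1587 eq × 50 g/eq = 79,340 g.
(a) Rise: 79,340 g / 730,505 L × 1000 = 108.6 mg/L.

(b) [OCl⁻]/[HOCl] = 10^(pH − pKa) = 10^(8.39 − 7.44) = 10^0.95 = 8.913.
(b) Fraction as HOCl = 1 / (1 + 8.913) = 0.1009.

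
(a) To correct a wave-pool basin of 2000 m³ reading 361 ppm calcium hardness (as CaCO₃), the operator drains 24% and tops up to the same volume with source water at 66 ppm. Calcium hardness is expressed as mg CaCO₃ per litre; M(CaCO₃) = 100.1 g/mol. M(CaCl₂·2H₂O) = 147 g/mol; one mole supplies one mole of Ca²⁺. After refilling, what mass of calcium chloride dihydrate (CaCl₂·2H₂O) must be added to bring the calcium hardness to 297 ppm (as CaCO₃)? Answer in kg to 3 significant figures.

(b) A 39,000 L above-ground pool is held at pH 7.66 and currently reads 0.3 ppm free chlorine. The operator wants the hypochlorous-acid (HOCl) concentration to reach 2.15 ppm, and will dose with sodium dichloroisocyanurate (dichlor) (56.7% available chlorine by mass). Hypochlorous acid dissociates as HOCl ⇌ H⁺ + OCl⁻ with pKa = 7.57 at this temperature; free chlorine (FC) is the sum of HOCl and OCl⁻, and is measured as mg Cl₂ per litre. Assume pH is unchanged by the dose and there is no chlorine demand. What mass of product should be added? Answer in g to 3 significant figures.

(a) Volume: 2000 m³ = 2,000,000 L.
(a) After draining 24% and refilling: 361 × 0.76 + 66 × 0.24 = 290.2 ppm.
(a) Deficit to target: 297 − 290.2 = 6.8 mg/L.
(a) As CaCO₃: 6.8 mg/L × 2,000,000 L = 13,600 g; ÷ 100.1 = 135.9 mol Ca²⁺.
(a) Mass: 135.9 × 147 = 19,970 g.

(b) [OCl⁻]/[HOCl] = 10^(pH − pKa) = 10^(7.66 − 7.57) = 1.23; fraction as HOCl = 1/(1 + 1.23) = 0.4484.
(b) Free chlorine required for 2.15 ppm HOCl: 2.15 / 0.4484 = 4.795 ppm.
(b) FC to add: 4.795 − 0.3 = 4.495 mg/L as Cl₂.
(b) Cl₂ equivalent: 4.495 mg/L × 39,000 L = 175.3 g.
(b) Product at 56.7% available Cl: 175.3 / 0.567 = 309.2 g.

(a) 20.0 kg; (b) 309 g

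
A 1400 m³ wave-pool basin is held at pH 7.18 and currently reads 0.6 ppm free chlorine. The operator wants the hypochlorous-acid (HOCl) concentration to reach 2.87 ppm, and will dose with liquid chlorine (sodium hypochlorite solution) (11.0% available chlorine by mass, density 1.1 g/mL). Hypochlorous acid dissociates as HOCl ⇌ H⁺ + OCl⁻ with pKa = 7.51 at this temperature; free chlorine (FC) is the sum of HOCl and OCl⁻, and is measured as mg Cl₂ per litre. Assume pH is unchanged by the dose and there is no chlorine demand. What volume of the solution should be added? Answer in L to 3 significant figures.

41.8 L

Volume: 1400 m³ = 1,400,000 L.
[OCl⁻]/[HOCl] = 10^(pH − pKa) = 10^(7.18 − 7.51) = 0.4677; fraction as HOCl = 1/(1 + 0.4677) = 0.6813.
Free chlorine required for 2.87 ppm HOCl: 2.87 / 0.6813 = 4.212 ppm.
FC to add: 4.212 − 0.6 = 3.612 mg/L as Cl₂.
Cl₂ equivalent: 3.612 mg/L × 1,400,000 L = 5057 g.
Product at 11.0% available Cl: 5057 / 0.11 = 45,980 g.
Volume: 45,980 g ÷ 1.1 g/mL = 41,800 mL.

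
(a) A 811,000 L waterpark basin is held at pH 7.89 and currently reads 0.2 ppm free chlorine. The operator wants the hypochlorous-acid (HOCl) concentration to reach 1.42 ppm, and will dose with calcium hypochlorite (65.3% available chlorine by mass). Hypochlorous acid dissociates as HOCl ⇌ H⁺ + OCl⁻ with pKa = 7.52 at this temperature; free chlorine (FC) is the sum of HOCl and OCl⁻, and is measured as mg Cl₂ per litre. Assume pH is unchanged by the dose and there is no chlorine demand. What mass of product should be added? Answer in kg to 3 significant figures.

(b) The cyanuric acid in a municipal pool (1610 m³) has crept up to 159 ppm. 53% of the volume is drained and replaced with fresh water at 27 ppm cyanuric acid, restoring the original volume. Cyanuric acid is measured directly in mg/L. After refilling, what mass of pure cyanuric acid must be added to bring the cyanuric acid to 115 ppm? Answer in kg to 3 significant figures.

(a) [OCl⁻]/[HOCl] = 10^(pH − pKa) = 10^(7.89 − 7.52) = 2.344; fraction as HOCl = 1/(1 + 2.344) = 0.299.
(a) Free chlorine required for 1.42 ppm HOCl: 1.42 / 0.299 = 4.749 ppm.
(a) FC to add: 4.749 − 0.2 = 4.549 mg/L as Cl₂.
(a) Cl₂ equivalent: 4.549 mg/L × 811,000 L = 3689 g.
(a) Product at 65.3% available Cl: 3689 / 0.653 = 5649 g.

(b) Volume: 1610 m³ = 1,610,000 L.
(b) After draining 53% and refilling: 159 × 0.47 + 27 × 0.53 = 89.04 ppm.
(b) Deficit to target: 115 − 89.04 = 25.96 mg/L.
(b) Mass: 25.96 mg/L × 1,610,000 L = 41,800 g cyanuric acid.

(a) 5.65 kg; (b) 41.8 kg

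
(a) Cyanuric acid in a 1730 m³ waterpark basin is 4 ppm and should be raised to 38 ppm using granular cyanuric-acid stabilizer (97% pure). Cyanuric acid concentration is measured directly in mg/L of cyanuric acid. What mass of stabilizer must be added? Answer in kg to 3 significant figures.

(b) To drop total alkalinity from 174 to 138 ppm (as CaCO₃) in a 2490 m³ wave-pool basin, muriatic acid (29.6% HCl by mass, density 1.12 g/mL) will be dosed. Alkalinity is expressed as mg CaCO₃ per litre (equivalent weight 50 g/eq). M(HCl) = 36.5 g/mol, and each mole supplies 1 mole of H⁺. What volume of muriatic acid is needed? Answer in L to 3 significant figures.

(a) 60.6 kg; (b) 197 L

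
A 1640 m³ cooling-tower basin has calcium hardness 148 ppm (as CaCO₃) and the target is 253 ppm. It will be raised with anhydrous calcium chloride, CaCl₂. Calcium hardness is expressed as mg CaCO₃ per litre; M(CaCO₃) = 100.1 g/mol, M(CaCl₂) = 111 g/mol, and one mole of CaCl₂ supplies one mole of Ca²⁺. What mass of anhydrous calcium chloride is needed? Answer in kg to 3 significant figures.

Volume: 1640 m³ = 1,640,000 L.
Hardness to add: (253 − 148) = 105 mg/L as CaCO₃ × 1,640,000 L = 172,200 g as CaCO₃.
Moles of Ca²⁺ (1 mol Ca²⁺ ≡ 1 mol CaCO₃): 172,200 / 100.1 g/mol = 1720 mol.
Mass of CaCl₂: 1720 × 111 = 191,000 g.

191 kg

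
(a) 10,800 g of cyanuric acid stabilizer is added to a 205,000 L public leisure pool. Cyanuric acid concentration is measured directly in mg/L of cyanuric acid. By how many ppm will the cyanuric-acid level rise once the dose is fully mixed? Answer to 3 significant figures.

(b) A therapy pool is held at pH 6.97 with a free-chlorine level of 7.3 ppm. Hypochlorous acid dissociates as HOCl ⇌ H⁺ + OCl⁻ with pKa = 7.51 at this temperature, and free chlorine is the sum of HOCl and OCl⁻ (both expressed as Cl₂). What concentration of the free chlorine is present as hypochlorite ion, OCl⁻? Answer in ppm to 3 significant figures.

(a) 52.7 ppm; (b) 1.63 ppm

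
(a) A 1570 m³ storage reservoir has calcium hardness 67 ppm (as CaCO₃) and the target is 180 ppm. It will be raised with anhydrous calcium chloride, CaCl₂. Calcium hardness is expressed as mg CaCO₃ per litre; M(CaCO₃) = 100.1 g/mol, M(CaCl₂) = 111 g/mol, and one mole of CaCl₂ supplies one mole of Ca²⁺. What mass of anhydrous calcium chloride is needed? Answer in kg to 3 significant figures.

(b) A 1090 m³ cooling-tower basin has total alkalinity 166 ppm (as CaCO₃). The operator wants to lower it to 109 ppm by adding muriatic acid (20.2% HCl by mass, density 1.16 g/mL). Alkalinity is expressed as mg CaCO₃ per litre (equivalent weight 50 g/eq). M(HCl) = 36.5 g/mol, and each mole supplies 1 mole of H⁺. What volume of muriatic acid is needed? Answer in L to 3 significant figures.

(a) 197 kg; (b) 194 L

(a) Volume: 1570 m³ = 1,570,000 L.
(a) Hardness to add: (180 − 67) = 113 mg/L as CaCO₃ × 1,570,000 L = 177,400 g as CaCO₃.
(a) Moles of Ca²⁺ (1 mol Ca²⁺ ≡ 1 mol CaCO₃): 177,400 / 100.1 g/mol = 1772 mol.
(a) Mass of CaCl₂: 1772 × 111 = 196,700 g.

(b) Volume: 1090 m³ = 1,090,000 L.
(b) Alkalinity to neutralize: (166 − 109) = 57 mg/L as CaCO₃ × 1,090,000 L = 62,130 g as CaCO₃.
(b) Equivalents of H⁺ required: 62,130 ÷ 50 g/eq = 1243 eq = 1243 mol HCl.
(b) Mass of HCl: 1243 × 36.5 = 45,350 g.
(b) Mass of 20.2% solution: 45,350 / 0.202 = 224,500 g.
(b) Volume: 224,500 g ÷ 1.16 g/mL = 193,600 mL.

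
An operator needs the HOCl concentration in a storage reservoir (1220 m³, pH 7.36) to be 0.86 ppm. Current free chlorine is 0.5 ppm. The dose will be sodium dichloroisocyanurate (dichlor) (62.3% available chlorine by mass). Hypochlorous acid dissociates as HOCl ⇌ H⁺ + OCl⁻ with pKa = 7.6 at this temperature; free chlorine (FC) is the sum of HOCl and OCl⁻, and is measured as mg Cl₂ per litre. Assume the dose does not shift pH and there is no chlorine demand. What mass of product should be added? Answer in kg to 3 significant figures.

Volume: 1220 m³ = 1,220,000 L.
[OCl⁻]/[HOCl] = 10^(pH − pKa) = 10^(7.36 − 7.6) = 0.5754; fraction as HOCl = 1/(1 + 0.5754) = 0.6347.
Free chlorine required for 0.86 ppm HOCl: 0.86 / 0.6347 = 1.355 ppm.
FC to add: 1.355 − 0.5 = 0.8549 mg/L as Cl₂.
Cl₂ equivalent: 0.8549 mg/L × 1,220,000 L = 1043 g.
Product at 62.3% available Cl: 1043 / 0.623 = 1674 g.

1.67 kg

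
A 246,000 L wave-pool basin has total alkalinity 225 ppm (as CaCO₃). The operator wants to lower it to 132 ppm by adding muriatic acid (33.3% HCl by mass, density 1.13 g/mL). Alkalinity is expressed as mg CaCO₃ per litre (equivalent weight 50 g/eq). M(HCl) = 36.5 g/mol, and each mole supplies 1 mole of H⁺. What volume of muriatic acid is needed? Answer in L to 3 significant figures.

44.4 L

Alkalinity to neutralize: (225 − 132) = 93 mg/L as CaCO₃ × 246,000 L = 22,880 g as CaCO₃.
Equivalents of H⁺ required: 22,880 ÷ 50 g/eq = 457.6 eq = 457.6 mol HCl.
Mass of HCl: 457.6 × 36.5 = 16,700 g.
Mass of 33.3% solution: 16,700 / 0.333 = 50,150 g.
Volume: 50,150 g ÷ 1.13 g/mL = 44,380 mL.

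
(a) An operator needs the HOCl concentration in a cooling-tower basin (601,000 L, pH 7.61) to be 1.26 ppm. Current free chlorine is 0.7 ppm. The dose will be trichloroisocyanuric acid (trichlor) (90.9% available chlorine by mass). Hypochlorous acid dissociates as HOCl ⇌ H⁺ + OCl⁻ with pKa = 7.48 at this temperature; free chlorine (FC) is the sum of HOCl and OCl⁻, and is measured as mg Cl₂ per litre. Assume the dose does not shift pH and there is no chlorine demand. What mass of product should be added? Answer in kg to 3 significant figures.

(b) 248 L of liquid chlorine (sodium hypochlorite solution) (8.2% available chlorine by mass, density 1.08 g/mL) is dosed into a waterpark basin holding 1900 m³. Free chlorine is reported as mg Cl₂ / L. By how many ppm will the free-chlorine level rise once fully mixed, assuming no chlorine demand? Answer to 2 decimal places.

(a) [OCl⁻]/[HOCl] = 10^(pH − pKa) = 10^(7.61 − 7.48) = 1.349; fraction as HOCl = 1/(1 + 1.349) = 0.4257.
(a) Free chlorine required for 1.26 ppm HOCl: 1.26 / 0.4257 = 2.96 ppm.
(a) FC to add: 2.96 − 0.7 = 2.26 mg/L as Cl₂.
(a) Cl₂ equivalent: 2.26 mg/L × 601,000 L = 1358 g.
(a) Product at 90.9% available Cl: 1358 / 0.909 = 1494 g.

(b) Volume: 1900 m³ = 1,900,000 L.
(b) Mass of solution: 248 L × 1000 mL/L × 1.08 g/mL = 267,800 g.
(b) Available chlorine delivered: 267,800 g × 0.082 = 21,960 g as Cl₂.
(b) Concentration rise: 21,960 g / 1,900,000 L = 11.56 mg/L = 11.56 ppm.

(a) 1.49 kg; (b) 11.56 ppm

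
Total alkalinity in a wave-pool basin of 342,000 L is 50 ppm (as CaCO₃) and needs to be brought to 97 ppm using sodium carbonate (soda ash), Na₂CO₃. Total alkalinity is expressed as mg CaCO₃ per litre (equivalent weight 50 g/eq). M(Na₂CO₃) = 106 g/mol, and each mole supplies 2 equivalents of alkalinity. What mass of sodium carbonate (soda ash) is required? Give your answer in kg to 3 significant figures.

Alkalinity to add: (97 − 50) = 47 mg/L as CaCO₃ × 342,000 L = 16,070 g as CaCO₃.
Equivalents: 16,070 g ÷ 50 g/eq = 321.5 eq.
Each mole of Na₂CO₃ supplies 2 eq, so 321.5 / 2 = 160.7 mol.
Mass: 160.7 mol × 106 g/mol = 17,040 g.

17.0 kg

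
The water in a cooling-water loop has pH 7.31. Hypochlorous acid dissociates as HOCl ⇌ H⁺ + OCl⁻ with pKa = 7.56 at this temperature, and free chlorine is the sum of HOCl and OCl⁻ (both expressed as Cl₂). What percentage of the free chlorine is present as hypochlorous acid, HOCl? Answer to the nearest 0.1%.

[OCl⁻]/[HOCl] = 10^(pH − pKa) = 10^(7.31 − 7.56) = 10^-0.25 = 0.5623.
Fraction as HOCl = 1 / (1 + 0.5623) = 0.6401.

64.0%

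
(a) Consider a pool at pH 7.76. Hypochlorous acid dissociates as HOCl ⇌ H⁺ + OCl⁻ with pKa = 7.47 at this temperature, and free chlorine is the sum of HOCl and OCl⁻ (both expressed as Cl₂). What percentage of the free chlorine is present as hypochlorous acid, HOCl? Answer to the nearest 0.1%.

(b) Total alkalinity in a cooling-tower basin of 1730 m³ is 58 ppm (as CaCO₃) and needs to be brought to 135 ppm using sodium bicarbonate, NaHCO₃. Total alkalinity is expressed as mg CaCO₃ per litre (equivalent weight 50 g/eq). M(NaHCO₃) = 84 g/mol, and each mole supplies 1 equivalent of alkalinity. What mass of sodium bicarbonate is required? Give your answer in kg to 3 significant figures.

(a) 33.9%; (b) 224 kg

(a) [OCl⁻]/[HOCl] = 10^(pH − pKa) = 10^(7.76 − 7.47) = 10^0.29 = 1.95.
(a) Fraction as HOCl = 1 / (1 + 1.95) = 0.339.

(b) Volume: 1730 m³ = 1,730,000 L.
(b) Alkalinity to add: (135 − 58) = 77 mg/L as CaCO₃ × 1,730,000 L = 133,200 g as CaCO₃.
(b) Equivalents: 133,200 g ÷ 50 g/eq = 2664 eq.
(b) NaHCO₃ supplies 1 eq per mole → 2664 mol.
(b) Mass: 2664 mol × 84 g/mol = 223,800 g.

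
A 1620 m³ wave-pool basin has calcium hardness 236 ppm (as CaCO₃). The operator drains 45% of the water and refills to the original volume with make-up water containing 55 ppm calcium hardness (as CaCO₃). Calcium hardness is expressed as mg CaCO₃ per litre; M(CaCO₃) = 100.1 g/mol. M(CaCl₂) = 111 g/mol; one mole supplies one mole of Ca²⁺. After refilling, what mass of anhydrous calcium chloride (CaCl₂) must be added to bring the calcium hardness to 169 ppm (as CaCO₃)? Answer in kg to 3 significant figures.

Volume: 1620 m³ = 1,620,000 L.
After draining 45% and refilling: 236 × 0.55 + 55 × 0.45 = 154.55 ppm.
Deficit to target: 169 − 154.55 = 14.45 mg/L.
As CaCO₃: 14.45 mg/L × 1,620,000 L = 23,410 g; ÷ 100.1 = 233.9 mol Ca²⁺.
Mass: 233.9 × 111 = 25,960 g.

26.0 kg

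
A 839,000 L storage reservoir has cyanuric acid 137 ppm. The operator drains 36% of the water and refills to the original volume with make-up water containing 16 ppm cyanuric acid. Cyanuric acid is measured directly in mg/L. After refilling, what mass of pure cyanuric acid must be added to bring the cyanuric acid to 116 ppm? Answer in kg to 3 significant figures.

18.9 kg

After draining 36% and refilling: 137 × 0.64 + 16 × 0.36 = 93.44 ppm.
Deficit to target: 116 − 93.44 = 22.56 mg/L.
Mass: 22.56 mg/L × 839,000 L = 18,930 g cyanuric acid.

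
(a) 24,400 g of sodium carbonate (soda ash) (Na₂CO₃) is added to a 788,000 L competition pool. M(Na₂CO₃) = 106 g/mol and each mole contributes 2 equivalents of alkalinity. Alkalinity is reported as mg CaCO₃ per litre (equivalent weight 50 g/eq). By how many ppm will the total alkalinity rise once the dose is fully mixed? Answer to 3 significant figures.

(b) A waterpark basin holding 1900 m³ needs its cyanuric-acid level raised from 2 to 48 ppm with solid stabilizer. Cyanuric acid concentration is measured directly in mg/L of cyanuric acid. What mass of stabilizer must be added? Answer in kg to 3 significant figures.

(a) 29.2 ppm; (b) 87.4 kg

(a) Moles of Na₂CO₃: 24,400 g ÷ 106 g/mol = 230.2 mol → 460.4 eq of alkalinity.
(a) As CaCO₃: 460.4 eq × 50 g/eq = 23,020 g.
(a) Rise: 23,020 g / 788,000 L × 1000 = 29.21 mg/L.

(b) Volume: 1900 m³ = 1,900,000 L.
(b) CYA to add: (48 − 2) = 46 mg/L × 1,900,000 L = 87,400 g cyanuric acid.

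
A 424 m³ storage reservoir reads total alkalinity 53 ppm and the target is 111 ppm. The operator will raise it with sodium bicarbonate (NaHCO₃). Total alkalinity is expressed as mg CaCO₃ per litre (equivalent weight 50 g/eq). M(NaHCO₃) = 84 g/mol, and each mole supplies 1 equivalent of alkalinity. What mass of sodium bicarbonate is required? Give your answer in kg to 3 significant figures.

Volume: 424 m³ = 424,000 L.
Alkalinity to add: (111 − 53) = 58 mg/L as CaCO₃ × 424,000 L = 24,590 g as CaCO₃.
Equivalents: 24,590 g ÷ 50 g/eq = 491.8 eq.
NaHCO₃ supplies 1 eq per mole → 491.8 mol.
Mass: 491.8 mol × 84 g/mol = 41,310 g.

41.3 kg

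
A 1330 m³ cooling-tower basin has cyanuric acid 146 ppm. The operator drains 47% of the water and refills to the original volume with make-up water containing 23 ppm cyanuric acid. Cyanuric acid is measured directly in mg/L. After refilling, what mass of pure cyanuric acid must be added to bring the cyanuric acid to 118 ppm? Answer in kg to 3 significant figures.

Volume: 1330 m³ = 1,330,000 L.
After draining 47% and refilling: 146 × 0.53 + 23 × 0.47 = 88.19 ppm.
Deficit to target: 118 − 88.19 = 29.81 mg/L.
Mass: 29.81 mg/L × 1,330,000 L = 39,650 g cyanuric acid.

39.6 kg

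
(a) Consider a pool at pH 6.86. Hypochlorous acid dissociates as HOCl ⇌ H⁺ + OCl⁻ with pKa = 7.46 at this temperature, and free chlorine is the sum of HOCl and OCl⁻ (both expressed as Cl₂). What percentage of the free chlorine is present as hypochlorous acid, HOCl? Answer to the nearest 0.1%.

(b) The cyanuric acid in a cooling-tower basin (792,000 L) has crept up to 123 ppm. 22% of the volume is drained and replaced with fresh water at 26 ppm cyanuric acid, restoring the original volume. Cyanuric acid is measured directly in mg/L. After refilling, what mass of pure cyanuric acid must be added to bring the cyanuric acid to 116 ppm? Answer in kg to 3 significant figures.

(a) 79.9%; (b) 11.4 kg

(a) [OCl⁻]/[HOCl] = 10^(pH − pKa) = 10^(6.86 − 7.46) = 10^-0.60 = 0.2512.
(a) Fraction as HOCl = 1 / (1 + 0.2512) = 0.7992.

(b) After draining 22% and refilling: 123 × 0.78 + 26 × 0.22 = 101.66 ppm.
(b) Deficit to target: 116 − 101.66 = 14.34 mg/L.
(b) Mass: 14.34 mg/L × 792,000 L = 11,360 g cyanuric acid.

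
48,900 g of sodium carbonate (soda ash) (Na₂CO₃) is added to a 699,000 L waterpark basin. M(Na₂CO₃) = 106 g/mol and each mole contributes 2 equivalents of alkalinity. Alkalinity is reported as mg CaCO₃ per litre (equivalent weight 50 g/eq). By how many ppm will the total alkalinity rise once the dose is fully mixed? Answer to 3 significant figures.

66.0 ppm

Moles of Na₂CO₃: 48,900 g ÷ 106 g/mol = 461.3 mol → 922.6 eq of alkalinity.
As CaCO₃: 922.6 eq × 50 g/eq = 46,130 g.
Rise: 46,130 g / 699,000 L × 1000 = 66 mg/L.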